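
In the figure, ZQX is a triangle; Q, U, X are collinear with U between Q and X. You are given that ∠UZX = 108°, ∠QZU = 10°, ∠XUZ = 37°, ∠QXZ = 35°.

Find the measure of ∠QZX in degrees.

1. ∠QUZ = 143°  [linear pair at U on QX]
2. ∠UQZ = 27°  [△ZQU]
3. ∠XQZ = 27°  [U on ray QX]
4. ∠QZX = 118°  [△ZQX]

∠QZX = 118°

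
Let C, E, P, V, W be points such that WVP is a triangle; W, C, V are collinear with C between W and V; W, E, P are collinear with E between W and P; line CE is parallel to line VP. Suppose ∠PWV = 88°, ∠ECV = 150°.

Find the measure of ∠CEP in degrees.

1. ∠CWE = 88°  [C on WV, E on WP]
2. ∠ECW = 30°  [linear pair at C on WV]
3. ∠CEW = 62°  [△WCE]
4. ∠CEP = 118°  [linear pair at E on WP]

∠CEP = 118°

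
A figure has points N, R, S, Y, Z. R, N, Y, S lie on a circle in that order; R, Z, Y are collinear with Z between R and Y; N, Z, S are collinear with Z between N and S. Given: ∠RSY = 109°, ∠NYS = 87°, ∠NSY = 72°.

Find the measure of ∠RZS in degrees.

1. ∠RNY = 71°  [cyclic RNYS, opposite ∠N+∠S]
2. ∠SNY = 21°  [△NYS]
3. ∠NRY = 72°  [same arc NY]
4. ∠NYR = 37°  [△RNY]
5. ∠SRY = 21°  [same arc YS]
6. ∠NSR = 37°  [same arc RN]
7. ∠RZS = 122°  [△RZS]

∠RZS = 122°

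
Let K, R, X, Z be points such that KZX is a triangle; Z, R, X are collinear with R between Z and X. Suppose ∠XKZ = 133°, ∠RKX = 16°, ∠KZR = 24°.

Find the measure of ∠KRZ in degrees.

1. ∠KZX = 24°  [R on ray ZX]
2. ∠KXZ = 23°  [△KZX]
3. ∠KXR = 23°  [R on ray XZ]
4. ∠KRX = 141°  [△KRX]
5. ∠KRZ = 39°  [linear pair at R on ZX]

∠KRZ = 39°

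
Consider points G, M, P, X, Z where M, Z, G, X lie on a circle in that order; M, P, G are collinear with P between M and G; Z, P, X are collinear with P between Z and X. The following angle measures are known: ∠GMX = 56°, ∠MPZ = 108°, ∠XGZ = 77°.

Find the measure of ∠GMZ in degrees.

1. ∠GZX = 56°  [same arc GX]
2. ∠GXZ = 47°  [△ZGX]
3. ∠GMZ = 47°  [same arc ZG]

∠GMZ = 47°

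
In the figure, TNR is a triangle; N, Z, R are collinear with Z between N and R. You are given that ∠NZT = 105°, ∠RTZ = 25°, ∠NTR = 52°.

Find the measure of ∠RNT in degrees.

∠RNT = 48°

1. ∠RZT = 75°  [linear pair at Z on NR]
2. ∠TRZ = 80°  [△TZR]
3. ∠NRT = 80°  [Z on ray RN]
4. ∠RNT = 48°  [△TNR]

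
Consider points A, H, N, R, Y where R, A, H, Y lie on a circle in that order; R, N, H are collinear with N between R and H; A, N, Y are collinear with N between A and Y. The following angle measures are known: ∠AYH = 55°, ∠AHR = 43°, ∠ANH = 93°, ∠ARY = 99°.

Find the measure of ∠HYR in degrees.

1. ∠ARH = 55°  [same arc AH]
2. ∠HAR = 82°  [△RAH]
3. ∠HYR = 98°  [cyclic RAHY, opposite ∠A+∠Y]

∠HYR = 98°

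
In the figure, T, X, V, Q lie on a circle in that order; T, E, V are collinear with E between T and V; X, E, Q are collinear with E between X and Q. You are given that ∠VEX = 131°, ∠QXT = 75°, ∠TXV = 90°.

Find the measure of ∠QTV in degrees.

∠QTV = 15°

1. ∠QVT = 75°  [same arc TQ]
2. ∠TQV = 90°  [cyclic TXVQ, opposite ∠X+∠Q]
3. ∠QTV = 15°  [△TVQ]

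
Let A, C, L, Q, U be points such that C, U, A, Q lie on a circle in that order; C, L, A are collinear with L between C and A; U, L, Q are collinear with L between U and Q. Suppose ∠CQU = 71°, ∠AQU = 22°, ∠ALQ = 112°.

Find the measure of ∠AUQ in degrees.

∠AUQ = 41°

1. ∠CAU = 71°  [same arc CU]
2. ∠CLU = 112°  [vertical angles at L]
3. ∠ALU = 68°  [linear pair at L on CA]
4. ∠AUQ = 41°  [△ULA]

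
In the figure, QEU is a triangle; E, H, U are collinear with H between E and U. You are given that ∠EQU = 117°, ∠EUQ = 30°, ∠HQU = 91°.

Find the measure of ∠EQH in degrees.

∠EQH = 26°

1. ∠QEU = 33°  [△QEU]
2. ∠HUQ = 30°  [H on ray UE]
3. ∠QHU = 59°  [△QHU]
4. ∠HEQ = 33°  [H on ray EU]
5. ∠EHQ = 121°  [linear pair at H on EU]
6. ∠EQH = 26°  [△QEH]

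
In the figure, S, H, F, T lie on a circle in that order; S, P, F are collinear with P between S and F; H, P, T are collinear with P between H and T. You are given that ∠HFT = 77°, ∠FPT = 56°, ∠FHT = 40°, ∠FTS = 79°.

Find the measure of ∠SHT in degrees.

∠SHT = 61°

1. ∠FTH = 63°  [△HFT]
2. ∠HPS = 56°  [vertical angles at P]
3. ∠FSH = 63°  [same arc HF]
4. ∠SHT = 61°  [△SPH]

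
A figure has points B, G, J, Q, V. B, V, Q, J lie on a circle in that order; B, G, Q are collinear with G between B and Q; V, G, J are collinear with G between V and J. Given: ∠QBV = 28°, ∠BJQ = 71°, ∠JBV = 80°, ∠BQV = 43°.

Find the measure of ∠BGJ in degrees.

∠BGJ = 85°

1. ∠QJV = 28°  [same arc VQ]
2. ∠JQV = 100°  [cyclic BVQJ, opposite ∠B+∠Q]
3. ∠BJV = 43°  [same arc BV]
4. ∠JVQ = 52°  [△VQJ]
5. ∠JBQ = 52°  [same arc QJ]
6. ∠BGJ = 85°  [△BGJ]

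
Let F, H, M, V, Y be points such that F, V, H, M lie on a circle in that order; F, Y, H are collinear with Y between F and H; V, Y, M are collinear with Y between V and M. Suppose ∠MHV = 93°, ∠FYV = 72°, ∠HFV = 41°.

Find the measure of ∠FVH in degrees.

∠FVH = 113°

1. ∠MFV = 87°  [cyclic FVHM, opposite ∠F+∠H]
2. ∠FVM = 67°  [△FYV]
3. ∠FMV = 26°  [△FVM]
4. ∠FHV = 26°  [same arc FV]
5. ∠FVH = 113°  [△FVH]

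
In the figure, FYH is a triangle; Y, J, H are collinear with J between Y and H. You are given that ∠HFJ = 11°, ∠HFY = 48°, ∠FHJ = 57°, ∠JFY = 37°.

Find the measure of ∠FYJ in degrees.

∠FYJ = 75°

1. ∠FJH = 112°  [△FJH]
2. ∠FJY = 68°  [linear pair at J on YH]
3. ∠FYJ = 75°  [△FYJ]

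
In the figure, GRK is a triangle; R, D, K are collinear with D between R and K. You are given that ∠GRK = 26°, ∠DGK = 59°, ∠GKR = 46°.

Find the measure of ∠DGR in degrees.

∠DGR = 49°

1. ∠DRG = 26°  [D on ray RK]
2. ∠DKG = 46°  [D on ray KR]
3. ∠GDK = 75°  [△GDK]
4. ∠GDR = 105°  [linear pair at D on RK]
5. ∠DGR = 49°  [△GRD]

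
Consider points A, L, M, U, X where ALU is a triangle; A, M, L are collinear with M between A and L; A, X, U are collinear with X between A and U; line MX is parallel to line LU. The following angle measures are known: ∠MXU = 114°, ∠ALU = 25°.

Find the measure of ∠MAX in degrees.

1. ∠AXM = 66°  [linear pair at X on AU]
2. ∠AMX = 25°  [MX∥LU, corresponding at M]
3. ∠MAX = 89°  [△AMX]

∠MAX = 89°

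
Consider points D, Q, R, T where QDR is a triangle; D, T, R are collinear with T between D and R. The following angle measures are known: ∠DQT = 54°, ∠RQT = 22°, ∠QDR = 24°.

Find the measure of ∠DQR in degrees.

1. ∠QDT = 24°  [T on ray DR]
2. ∠DTQ = 102°  [△QDT]
3. ∠QTR = 78°  [linear pair at T on DR]
4. ∠QRT = 80°  [△QTR]
5. ∠DRQ = 80°  [T on ray RD]
6. ∠DQR = 76°  [△QDR]

∠DQR = 76°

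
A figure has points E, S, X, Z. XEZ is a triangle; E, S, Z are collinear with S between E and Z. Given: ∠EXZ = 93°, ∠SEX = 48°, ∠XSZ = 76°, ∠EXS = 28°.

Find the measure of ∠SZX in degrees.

1. ∠XEZ = 48°  [S on ray EZ]
2. ∠EZX = 39°  [△XEZ]
3. ∠SZX = 39°  [S on ray ZE]

∠SZX = 39°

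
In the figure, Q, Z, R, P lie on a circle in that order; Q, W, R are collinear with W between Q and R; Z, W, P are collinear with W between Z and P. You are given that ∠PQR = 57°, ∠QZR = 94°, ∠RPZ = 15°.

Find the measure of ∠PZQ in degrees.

1. ∠QPR = 86°  [cyclic QZRP, opposite ∠Z+∠P]
2. ∠PRQ = 37°  [△QRP]
3. ∠PZQ = 37°  [same arc QP]

∠PZQ = 37°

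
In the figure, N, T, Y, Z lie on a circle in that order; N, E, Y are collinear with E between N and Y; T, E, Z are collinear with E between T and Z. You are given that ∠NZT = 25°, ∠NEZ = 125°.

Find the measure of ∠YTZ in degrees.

1. ∠NYT = 25°  [same arc NT]
2. ∠TEY = 125°  [vertical angles at E]
3. ∠YTZ = 30°  [△TEY]

∠YTZ = 30°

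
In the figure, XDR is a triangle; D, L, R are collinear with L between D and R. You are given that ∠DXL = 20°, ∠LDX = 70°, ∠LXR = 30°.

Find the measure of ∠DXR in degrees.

1. ∠DLX = 90°  [△XDL]
2. ∠RDX = 70°  [L on ray DR]
3. ∠RLX = 90°  [linear pair at L on DR]
4. ∠LRX = 60°  [△XLR]
5. ∠DRX = 60°  [L on ray RD]
6. ∠DXR = 50°  [△XDR]

∠DXR = 50°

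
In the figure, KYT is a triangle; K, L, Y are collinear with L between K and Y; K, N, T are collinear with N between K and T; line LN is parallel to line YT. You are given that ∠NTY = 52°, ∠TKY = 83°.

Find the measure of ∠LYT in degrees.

1. ∠KTY = 52°  [N on ray TK]
2. ∠KYT = 45°  [△KYT]
3. ∠LYT = 45°  [L on ray YK]

∠LYT = 45°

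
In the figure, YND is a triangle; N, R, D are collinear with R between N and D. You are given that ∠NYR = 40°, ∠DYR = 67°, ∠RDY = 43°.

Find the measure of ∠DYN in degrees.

∠DYN = 107°

1. ∠DRY = 70°  [△YRD]
2. ∠NDY = 43°  [R on ray DN]
3. ∠NRY = 110°  [linear pair at R on ND]
4. ∠RNY = 30°  [△YNR]
5. ∠DNY = 30°  [R on ray ND]
6. ∠DYN = 107°  [△YND]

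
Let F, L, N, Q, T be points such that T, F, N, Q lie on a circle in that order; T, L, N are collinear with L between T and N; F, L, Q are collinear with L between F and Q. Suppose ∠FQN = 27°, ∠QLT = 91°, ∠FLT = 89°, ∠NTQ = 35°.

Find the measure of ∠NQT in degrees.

∠NQT = 81°

1. ∠NLQ = 89°  [linear pair at L on TN]
2. ∠QNT = 64°  [△NLQ]
3. ∠NQT = 81°  [△TNQ]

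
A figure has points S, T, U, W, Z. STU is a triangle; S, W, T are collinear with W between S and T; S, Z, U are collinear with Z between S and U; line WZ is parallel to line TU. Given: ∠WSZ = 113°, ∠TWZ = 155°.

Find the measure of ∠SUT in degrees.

∠SUT = 42°

1. ∠SWZ = 25°  [linear pair at W on ST]
2. ∠SZW = 42°  [△SWZ]
3. ∠SUT = 42°  [WZ∥TU, corresponding at Z]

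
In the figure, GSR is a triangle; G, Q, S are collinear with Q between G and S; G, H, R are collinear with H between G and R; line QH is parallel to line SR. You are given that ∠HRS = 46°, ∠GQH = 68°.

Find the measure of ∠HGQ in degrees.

∠HGQ = 66°

1. ∠GRS = 46°  [H on ray RG]
2. ∠GSR = 68°  [QH∥SR, corresponding at Q]
3. ∠RGS = 66°  [△GSR]
4. ∠HGQ = 66°  [Q on GS, H on GR]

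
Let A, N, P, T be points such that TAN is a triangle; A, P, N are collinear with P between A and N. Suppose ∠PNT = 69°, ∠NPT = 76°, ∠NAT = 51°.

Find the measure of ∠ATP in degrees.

1. ∠APT = 104°  [linear pair at P on AN]
2. ∠PAT = 51°  [P on ray AN]
3. ∠ATP = 25°  [△TAP]

∠ATP = 25°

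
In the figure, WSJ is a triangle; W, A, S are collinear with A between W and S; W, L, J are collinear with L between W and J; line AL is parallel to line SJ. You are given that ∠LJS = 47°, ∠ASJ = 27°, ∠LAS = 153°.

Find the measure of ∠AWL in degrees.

∠AWL = 106°

1. ∠SJW = 47°  [L on ray JW]
2. ∠LAW = 27°  [linear pair at A on WS]
3. ∠ALW = 47°  [AL∥SJ, corresponding at L]
4. ∠AWL = 106°  [△WAL]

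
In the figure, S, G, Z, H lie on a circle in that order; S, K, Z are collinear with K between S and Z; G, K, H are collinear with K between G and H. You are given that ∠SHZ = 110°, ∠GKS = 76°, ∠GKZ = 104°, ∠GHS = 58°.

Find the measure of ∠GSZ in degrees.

1. ∠SGZ = 70°  [cyclic SGZH, opposite ∠G+∠H]
2. ∠GZS = 58°  [same arc SG]
3. ∠GSZ = 52°  [△SGZ]

∠GSZ = 52°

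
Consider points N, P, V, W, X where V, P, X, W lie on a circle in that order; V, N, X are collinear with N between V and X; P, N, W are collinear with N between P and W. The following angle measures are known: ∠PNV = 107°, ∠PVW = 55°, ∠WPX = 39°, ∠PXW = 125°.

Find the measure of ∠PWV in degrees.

1. ∠WNX = 107°  [vertical angles at N]
2. ∠WVX = 39°  [same arc XW]
3. ∠VNW = 73°  [linear pair at N on VX]
4. ∠PWV = 68°  [△VNW]

∠PWV = 68°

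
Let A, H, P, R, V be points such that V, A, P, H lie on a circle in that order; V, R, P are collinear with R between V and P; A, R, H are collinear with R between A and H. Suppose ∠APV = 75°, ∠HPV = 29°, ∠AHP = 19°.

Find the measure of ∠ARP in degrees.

1. ∠HAV = 29°  [same arc VH]
2. ∠AVP = 19°  [same arc AP]
3. ∠ARV = 132°  [△VRA]
4. ∠ARP = 48°  [linear pair at R on VP]

∠ARP = 48°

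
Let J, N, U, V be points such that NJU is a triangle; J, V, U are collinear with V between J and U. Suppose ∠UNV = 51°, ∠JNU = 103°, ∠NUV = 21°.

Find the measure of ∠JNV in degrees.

∠JNV = 52°

1. ∠NVU = 108°  [△NVU]
2. ∠JUN = 21°  [V on ray UJ]
3. ∠JVN = 72°  [linear pair at V on JU]
4. ∠NJU = 56°  [△NJU]
5. ∠NJV = 56°  [V on ray JU]
6. ∠JNV = 52°  [△NJV]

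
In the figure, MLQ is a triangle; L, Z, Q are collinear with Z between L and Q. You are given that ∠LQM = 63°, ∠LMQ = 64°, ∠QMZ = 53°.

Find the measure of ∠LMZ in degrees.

∠LMZ = 11°

1. ∠MLQ = 53°  [△MLQ]
2. ∠MQZ = 63°  [Z on ray QL]
3. ∠MZQ = 64°  [△MZQ]
4. ∠MLZ = 53°  [Z on ray LQ]
5. ∠LZM = 116°  [linear pair at Z on LQ]
6. ∠LMZ = 11°  [△MLZ]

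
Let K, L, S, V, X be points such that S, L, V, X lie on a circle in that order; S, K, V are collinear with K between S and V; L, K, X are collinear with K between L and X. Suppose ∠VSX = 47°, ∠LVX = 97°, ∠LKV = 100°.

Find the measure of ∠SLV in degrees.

1. ∠VLX = 47°  [same arc VX]
2. ∠LXV = 36°  [△LVX]
3. ∠LVS = 33°  [△LKV]
4. ∠LSV = 36°  [same arc LV]
5. ∠SLV = 111°  [△SLV]

∠SLV = 111°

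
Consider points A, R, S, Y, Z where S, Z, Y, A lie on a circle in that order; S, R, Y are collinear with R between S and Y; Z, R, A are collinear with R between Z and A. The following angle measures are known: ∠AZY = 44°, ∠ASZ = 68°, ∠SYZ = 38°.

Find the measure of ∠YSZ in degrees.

∠YSZ = 24°

1. ∠YRZ = 98°  [△ZRY]
2. ∠SAZ = 38°  [same arc SZ]
3. ∠SRZ = 82°  [linear pair at R on SY]
4. ∠AZS = 74°  [△SZA]
5. ∠YSZ = 24°  [△SRZ]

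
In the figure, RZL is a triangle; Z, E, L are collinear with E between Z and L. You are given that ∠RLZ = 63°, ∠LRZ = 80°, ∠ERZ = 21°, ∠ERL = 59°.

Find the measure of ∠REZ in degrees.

1. ∠ELR = 63°  [E on ray LZ]
2. ∠LER = 58°  [△REL]
3. ∠REZ = 122°  [linear pair at E on ZL]

∠REZ = 122°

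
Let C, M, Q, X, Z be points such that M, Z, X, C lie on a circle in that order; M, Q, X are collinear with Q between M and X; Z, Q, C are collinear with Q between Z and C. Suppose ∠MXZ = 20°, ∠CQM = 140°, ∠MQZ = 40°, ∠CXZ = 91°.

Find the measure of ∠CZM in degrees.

∠CZM = 71°

1. ∠MCZ = 20°  [same arc MZ]
2. ∠CMZ = 89°  [cyclic MZXC, opposite ∠M+∠X]
3. ∠CZM = 71°  [△MZC]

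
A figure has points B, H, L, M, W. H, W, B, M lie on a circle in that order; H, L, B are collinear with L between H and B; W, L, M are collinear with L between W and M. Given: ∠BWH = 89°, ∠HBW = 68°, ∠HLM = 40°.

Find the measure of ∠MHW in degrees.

∠MHW = 95°

1. ∠BMH = 91°  [cyclic HWBM, opposite ∠W+∠M]
2. ∠HMW = 68°  [same arc HW]
3. ∠BHM = 72°  [△HLM]
4. ∠HBM = 17°  [△HBM]
5. ∠HWM = 17°  [same arc HM]
6. ∠MHW = 95°  [△HWM]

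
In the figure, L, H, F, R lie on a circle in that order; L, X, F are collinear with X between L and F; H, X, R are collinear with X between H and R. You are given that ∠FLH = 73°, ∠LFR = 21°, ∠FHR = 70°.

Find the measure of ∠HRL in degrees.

∠HRL = 16°

1. ∠FRH = 73°  [same arc HF]
2. ∠FXR = 86°  [△FXR]
3. ∠FLR = 70°  [same arc FR]
4. ∠LXR = 94°  [linear pair at X on LF]
5. ∠HRL = 16°  [△LXR]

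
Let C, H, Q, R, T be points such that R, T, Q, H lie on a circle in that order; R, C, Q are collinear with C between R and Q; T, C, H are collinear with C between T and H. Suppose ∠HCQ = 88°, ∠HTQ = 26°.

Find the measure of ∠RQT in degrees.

1. ∠RCT = 88°  [vertical angles at C]
2. ∠QCT = 92°  [linear pair at C on RQ]
3. ∠RQT = 62°  [△TCQ]

∠RQT = 62°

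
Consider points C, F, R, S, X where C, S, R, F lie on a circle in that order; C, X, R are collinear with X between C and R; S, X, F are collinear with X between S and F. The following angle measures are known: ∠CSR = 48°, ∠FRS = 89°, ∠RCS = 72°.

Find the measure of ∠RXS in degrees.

1. ∠CRS = 60°  [△CSR]
2. ∠RFS = 72°  [same arc SR]
3. ∠FSR = 19°  [△SRF]
4. ∠RXS = 101°  [△SXR]

∠RXS = 101°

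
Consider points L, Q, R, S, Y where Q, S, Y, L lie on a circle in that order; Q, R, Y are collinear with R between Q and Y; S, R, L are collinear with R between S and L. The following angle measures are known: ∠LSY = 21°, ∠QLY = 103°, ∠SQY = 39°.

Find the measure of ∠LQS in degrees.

∠LQS = 60°

1. ∠LQY = 21°  [same arc YL]
2. ∠QSY = 77°  [cyclic QSYL, opposite ∠S+∠L]
3. ∠LYQ = 56°  [△QYL]
4. ∠QYS = 64°  [△QSY]
5. ∠LSQ = 56°  [same arc QL]
6. ∠QLS = 64°  [same arc QS]
7. ∠LQS = 60°  [△QSL]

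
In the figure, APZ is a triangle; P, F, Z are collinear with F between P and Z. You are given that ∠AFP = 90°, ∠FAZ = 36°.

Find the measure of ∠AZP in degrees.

∠AZP = 54°

1. ∠AFZ = 90°  [linear pair at F on PZ]
2. ∠AZF = 54°  [△AFZ]
3. ∠AZP = 54°  [F on ray ZP]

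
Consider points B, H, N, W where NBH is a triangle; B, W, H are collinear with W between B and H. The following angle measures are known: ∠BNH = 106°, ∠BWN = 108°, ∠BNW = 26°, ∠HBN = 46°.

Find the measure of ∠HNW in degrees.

∠HNW = 80°

1. ∠BHN = 28°  [△NBH]
2. ∠HWN = 72°  [linear pair at W on BH]
3. ∠NHW = 28°  [W on ray HB]
4. ∠HNW = 80°  [△NWH]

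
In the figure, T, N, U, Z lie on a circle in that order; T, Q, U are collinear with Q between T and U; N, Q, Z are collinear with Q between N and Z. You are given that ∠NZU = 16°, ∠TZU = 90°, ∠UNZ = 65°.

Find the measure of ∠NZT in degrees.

1. ∠NTU = 16°  [same arc NU]
2. ∠TNU = 90°  [cyclic TNUZ, opposite ∠N+∠Z]
3. ∠NUT = 74°  [△TNU]
4. ∠NZT = 74°  [same arc TN]

∠NZT = 74°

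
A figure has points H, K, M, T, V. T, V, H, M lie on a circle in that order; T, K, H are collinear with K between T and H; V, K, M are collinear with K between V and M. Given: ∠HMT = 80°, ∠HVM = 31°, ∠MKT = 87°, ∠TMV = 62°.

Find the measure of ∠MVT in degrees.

1. ∠HVT = 100°  [cyclic TVHM, opposite ∠V+∠M]
2. ∠HKV = 87°  [vertical angles at K]
3. ∠THV = 62°  [same arc TV]
4. ∠HTV = 18°  [△TVH]
5. ∠TKV = 93°  [linear pair at K on TH]
6. ∠MVT = 69°  [△TKV]

∠MVT = 69°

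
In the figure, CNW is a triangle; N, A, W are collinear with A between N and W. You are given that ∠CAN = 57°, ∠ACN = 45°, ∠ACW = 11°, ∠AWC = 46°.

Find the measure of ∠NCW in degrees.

∠NCW = 56°

1. ∠ANC = 78°  [△CNA]
2. ∠CWN = 46°  [A on ray WN]
3. ∠CNW = 78°  [A on ray NW]
4. ∠NCW = 56°  [△CNW]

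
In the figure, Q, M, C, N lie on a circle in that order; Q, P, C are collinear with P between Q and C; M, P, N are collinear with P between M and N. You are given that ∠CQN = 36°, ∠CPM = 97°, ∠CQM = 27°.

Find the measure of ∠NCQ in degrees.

∠NCQ = 70°

1. ∠NPQ = 97°  [vertical angles at P]
2. ∠CNM = 27°  [same arc MC]
3. ∠CPN = 83°  [linear pair at P on QC]
4. ∠NCQ = 70°  [△CPN]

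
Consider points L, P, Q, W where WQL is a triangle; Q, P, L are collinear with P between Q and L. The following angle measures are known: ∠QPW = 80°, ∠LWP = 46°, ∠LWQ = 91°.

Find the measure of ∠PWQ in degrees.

∠PWQ = 45°

1. ∠LPW = 100°  [linear pair at P on QL]
2. ∠PLW = 34°  [△WPL]
3. ∠QLW = 34°  [P on ray LQ]
4. ∠LQW = 55°  [△WQL]
5. ∠PQW = 55°  [P on ray QL]
6. ∠PWQ = 45°  [△WQP]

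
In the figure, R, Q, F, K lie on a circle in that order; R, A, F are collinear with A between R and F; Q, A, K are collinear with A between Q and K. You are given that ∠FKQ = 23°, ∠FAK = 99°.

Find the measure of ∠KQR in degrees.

1. ∠FRQ = 23°  [same arc QF]
2. ∠QAR = 99°  [vertical angles at A]
3. ∠KQR = 58°  [△RAQ]

∠KQR = 58°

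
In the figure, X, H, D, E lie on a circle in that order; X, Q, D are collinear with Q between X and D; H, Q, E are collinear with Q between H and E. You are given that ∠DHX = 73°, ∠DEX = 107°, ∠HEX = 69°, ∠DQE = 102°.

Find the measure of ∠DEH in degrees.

1. ∠HDX = 69°  [same arc XH]
2. ∠DXH = 38°  [△XHD]
3. ∠DEH = 38°  [same arc HD]

∠DEH = 38°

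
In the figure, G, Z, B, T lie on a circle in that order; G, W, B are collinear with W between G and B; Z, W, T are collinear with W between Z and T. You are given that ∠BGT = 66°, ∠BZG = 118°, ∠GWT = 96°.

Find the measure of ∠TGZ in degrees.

∠TGZ = 110°

1. ∠GTZ = 18°  [△GWT]
2. ∠BTG = 62°  [cyclic GZBT, opposite ∠Z+∠T]
3. ∠GBT = 52°  [△GBT]
4. ∠GZT = 52°  [same arc GT]
5. ∠TGZ = 110°  [△GZT]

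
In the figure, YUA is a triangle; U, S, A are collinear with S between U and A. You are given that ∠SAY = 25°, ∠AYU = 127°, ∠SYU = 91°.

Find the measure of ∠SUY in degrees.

∠SUY = 28°

1. ∠UAY = 25°  [S on ray AU]
2. ∠AUY = 28°  [△YUA]
3. ∠SUY = 28°  [S on ray UA]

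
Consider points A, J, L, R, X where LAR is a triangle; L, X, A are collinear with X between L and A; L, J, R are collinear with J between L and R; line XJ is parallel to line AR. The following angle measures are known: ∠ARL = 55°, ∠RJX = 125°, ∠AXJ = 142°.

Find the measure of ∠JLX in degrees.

1. ∠LJX = 55°  [XJ∥AR, corresponding at J]
2. ∠JXL = 38°  [linear pair at X on LA]
3. ∠JLX = 87°  [△LXJ]

∠JLX = 87°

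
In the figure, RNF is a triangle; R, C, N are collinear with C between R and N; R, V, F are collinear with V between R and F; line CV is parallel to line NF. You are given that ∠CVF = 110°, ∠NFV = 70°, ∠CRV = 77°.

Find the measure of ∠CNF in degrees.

1. ∠NFR = 70°  [V on ray FR]
2. ∠FRN = 77°  [C on RN, V on RF]
3. ∠FNR = 33°  [△RNF]
4. ∠CNF = 33°  [C on ray NR]

∠CNF = 33°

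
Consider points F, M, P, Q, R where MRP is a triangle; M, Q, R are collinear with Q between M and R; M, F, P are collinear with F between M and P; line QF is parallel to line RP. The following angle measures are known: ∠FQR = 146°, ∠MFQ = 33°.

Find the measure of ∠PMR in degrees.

1. ∠FQM = 34°  [linear pair at Q on MR]
2. ∠FMQ = 113°  [△MQF]
3. ∠PMR = 113°  [Q on MR, F on MP]

∠PMR = 113°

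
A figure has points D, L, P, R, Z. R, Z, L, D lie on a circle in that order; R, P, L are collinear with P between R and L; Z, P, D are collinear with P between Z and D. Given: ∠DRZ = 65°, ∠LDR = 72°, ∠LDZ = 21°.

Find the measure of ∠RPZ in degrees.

1. ∠DLZ = 115°  [cyclic RZLD, opposite ∠R+∠L]
2. ∠LZR = 108°  [cyclic RZLD, opposite ∠Z+∠D]
3. ∠LRZ = 21°  [same arc ZL]
4. ∠DZL = 44°  [△ZLD]
5. ∠RLZ = 51°  [△RZL]
6. ∠LPZ = 85°  [△ZPL]
7. ∠RPZ = 95°  [linear pair at P on RL]

∠RPZ = 95°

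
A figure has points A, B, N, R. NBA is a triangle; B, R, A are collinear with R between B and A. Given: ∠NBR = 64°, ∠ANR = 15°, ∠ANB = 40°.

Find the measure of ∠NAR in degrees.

1. ∠ABN = 64°  [R on ray BA]
2. ∠BAN = 76°  [△NBA]
3. ∠NAR = 76°  [R on ray AB]

∠NAR = 76°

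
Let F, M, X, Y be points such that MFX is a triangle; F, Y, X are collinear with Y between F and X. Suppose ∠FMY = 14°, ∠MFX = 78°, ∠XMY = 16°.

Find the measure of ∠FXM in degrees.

∠FXM = 72°

1. ∠MFY = 78°  [Y on ray FX]
2. ∠FYM = 88°  [△MFY]
3. ∠MYX = 92°  [linear pair at Y on FX]
4. ∠MXY = 72°  [△MYX]
5. ∠FXM = 72°  [Y on ray XF]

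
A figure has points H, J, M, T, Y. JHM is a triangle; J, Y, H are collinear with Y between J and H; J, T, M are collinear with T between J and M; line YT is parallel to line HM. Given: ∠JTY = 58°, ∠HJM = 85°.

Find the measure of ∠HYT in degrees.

1. ∠HMJ = 58°  [YT∥HM, corresponding at T]
2. ∠JHM = 37°  [△JHM]
3. ∠JYT = 37°  [YT∥HM, corresponding at Y]
4. ∠HYT = 143°  [linear pair at Y on JH]

∠HYT = 143°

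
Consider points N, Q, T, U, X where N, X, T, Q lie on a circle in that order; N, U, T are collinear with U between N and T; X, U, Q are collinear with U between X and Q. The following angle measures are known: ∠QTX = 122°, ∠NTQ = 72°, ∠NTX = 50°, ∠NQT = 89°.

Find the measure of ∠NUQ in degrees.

∠NUQ = 111°

1. ∠QNT = 19°  [△NTQ]
2. ∠NQX = 50°  [same arc NX]
3. ∠NUQ = 111°  [△NUQ]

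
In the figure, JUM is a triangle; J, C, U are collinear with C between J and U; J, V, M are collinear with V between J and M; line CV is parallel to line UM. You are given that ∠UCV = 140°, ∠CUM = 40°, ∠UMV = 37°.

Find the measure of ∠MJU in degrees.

1. ∠JUM = 40°  [C on ray UJ]
2. ∠JMU = 37°  [V on ray MJ]
3. ∠MJU = 103°  [△JUM]

∠MJU = 103°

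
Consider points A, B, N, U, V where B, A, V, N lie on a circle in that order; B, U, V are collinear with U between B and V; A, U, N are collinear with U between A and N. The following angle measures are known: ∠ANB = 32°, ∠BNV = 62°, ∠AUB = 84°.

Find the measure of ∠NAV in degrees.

∠NAV = 52°

1. ∠AVB = 32°  [same arc BA]
2. ∠AUV = 96°  [linear pair at U on BV]
3. ∠NAV = 52°  [△AUV]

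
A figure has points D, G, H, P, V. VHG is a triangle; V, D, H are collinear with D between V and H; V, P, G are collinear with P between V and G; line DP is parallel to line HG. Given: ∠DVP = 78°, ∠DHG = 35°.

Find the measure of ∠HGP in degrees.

1. ∠GVH = 78°  [D on VH, P on VG]
2. ∠GHV = 35°  [D on ray HV]
3. ∠HGV = 67°  [△VHG]
4. ∠HGP = 67°  [P on ray GV]

∠HGP = 67°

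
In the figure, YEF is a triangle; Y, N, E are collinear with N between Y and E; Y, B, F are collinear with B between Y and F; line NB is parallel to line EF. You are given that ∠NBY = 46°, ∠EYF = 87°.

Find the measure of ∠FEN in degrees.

∠FEN = 47°

1. ∠EFY = 46°  [NB∥EF, corresponding at B]
2. ∠FEY = 47°  [△YEF]
3. ∠FEN = 47°  [N on ray EY]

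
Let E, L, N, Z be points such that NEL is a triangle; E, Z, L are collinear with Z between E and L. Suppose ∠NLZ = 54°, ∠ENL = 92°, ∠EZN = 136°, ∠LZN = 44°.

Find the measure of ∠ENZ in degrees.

1. ∠ELN = 54°  [Z on ray LE]
2. ∠LEN = 34°  [△NEL]
3. ∠NEZ = 34°  [Z on ray EL]
4. ∠ENZ = 10°  [△NEZ]

∠ENZ = 10°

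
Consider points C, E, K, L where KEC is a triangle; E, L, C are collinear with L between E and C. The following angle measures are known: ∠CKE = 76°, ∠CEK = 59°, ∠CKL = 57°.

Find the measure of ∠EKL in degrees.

∠EKL = 19°

1. ∠ECK = 45°  [△KEC]
2. ∠KEL = 59°  [L on ray EC]
3. ∠KCL = 45°  [L on ray CE]
4. ∠CLK = 78°  [△KLC]
5. ∠ELK = 102°  [linear pair at L on EC]
6. ∠EKL = 19°  [△KEL]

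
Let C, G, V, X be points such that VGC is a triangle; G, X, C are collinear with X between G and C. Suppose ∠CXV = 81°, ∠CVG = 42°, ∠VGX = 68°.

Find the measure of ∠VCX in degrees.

∠VCX = 70°

1. ∠CGV = 68°  [X on ray GC]
2. ∠GCV = 70°  [△VGC]
3. ∠VCX = 70°  [X on ray CG]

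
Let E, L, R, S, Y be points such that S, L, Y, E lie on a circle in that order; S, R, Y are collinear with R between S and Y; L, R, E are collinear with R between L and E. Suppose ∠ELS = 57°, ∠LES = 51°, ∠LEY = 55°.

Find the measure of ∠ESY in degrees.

∠ESY = 17°

1. ∠EYS = 57°  [same arc SE]
2. ∠ERY = 68°  [△YRE]
3. ∠ERS = 112°  [linear pair at R on SY]
4. ∠ESY = 17°  [△SRE]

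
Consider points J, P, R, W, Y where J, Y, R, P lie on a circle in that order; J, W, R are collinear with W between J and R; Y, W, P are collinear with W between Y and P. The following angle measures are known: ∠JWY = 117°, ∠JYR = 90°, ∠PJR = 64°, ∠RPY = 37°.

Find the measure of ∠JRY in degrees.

∠JRY = 53°

1. ∠RWY = 63°  [linear pair at W on JR]
2. ∠PYR = 64°  [same arc RP]
3. ∠JRY = 53°  [△YWR]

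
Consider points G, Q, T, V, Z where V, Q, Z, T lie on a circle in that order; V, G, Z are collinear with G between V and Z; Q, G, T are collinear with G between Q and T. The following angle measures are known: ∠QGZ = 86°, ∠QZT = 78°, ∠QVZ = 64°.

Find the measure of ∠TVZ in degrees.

∠TVZ = 38°

1. ∠TGV = 86°  [vertical angles at G]
2. ∠QGV = 94°  [linear pair at G on VZ]
3. ∠QVT = 102°  [cyclic VQZT, opposite ∠V+∠Z]
4. ∠TQV = 22°  [△VGQ]
5. ∠QTV = 56°  [△VQT]
6. ∠TVZ = 38°  [△VGT]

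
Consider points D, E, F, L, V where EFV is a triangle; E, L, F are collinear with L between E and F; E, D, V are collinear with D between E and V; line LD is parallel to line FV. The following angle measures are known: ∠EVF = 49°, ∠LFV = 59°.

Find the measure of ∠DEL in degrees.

1. ∠EFV = 59°  [L on ray FE]
2. ∠FEV = 72°  [△EFV]
3. ∠DEL = 72°  [L on EF, D on EV]

∠DEL = 72°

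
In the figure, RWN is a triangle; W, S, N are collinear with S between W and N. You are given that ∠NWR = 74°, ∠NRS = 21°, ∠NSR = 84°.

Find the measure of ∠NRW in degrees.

1. ∠RNS = 75°  [△RSN]
2. ∠RNW = 75°  [S on ray NW]
3. ∠NRW = 31°  [△RWN]

∠NRW = 31°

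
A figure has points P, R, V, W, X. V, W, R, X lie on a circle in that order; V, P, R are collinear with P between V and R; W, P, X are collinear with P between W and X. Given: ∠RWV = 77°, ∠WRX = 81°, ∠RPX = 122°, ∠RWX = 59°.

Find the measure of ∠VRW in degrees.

∠VRW = 63°

1. ∠RXW = 40°  [△WRX]
2. ∠RVW = 40°  [same arc WR]
3. ∠VRW = 63°  [△VWR]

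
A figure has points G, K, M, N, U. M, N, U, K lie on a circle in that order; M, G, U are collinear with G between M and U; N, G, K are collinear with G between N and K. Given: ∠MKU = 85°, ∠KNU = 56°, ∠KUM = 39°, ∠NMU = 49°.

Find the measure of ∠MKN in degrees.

1. ∠MNU = 95°  [cyclic MNUK, opposite ∠N+∠K]
2. ∠MUN = 36°  [△MNU]
3. ∠MKN = 36°  [same arc MN]

∠MKN = 36°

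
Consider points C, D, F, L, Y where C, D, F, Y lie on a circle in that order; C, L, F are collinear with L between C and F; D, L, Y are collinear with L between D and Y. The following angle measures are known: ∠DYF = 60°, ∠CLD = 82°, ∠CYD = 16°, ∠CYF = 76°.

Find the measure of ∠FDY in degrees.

∠FDY = 66°

1. ∠DLF = 98°  [linear pair at L on CF]
2. ∠CFD = 16°  [same arc CD]
3. ∠FDY = 66°  [△DLF]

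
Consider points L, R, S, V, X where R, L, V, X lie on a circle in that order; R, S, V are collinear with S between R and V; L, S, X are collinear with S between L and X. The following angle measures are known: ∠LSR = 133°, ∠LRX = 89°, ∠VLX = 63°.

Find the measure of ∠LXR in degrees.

1. ∠VSX = 133°  [vertical angles at S]
2. ∠VRX = 63°  [same arc VX]
3. ∠RSX = 47°  [linear pair at S on RV]
4. ∠LXR = 70°  [△RSX]

∠LXR = 70°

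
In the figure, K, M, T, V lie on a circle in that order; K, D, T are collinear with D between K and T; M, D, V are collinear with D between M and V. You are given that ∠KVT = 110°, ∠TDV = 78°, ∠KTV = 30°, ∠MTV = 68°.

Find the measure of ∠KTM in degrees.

1. ∠KDM = 78°  [vertical angles at D]
2. ∠MVT = 72°  [△TDV]
3. ∠TMV = 40°  [△MTV]
4. ∠MDT = 102°  [linear pair at D on KT]
5. ∠KTM = 38°  [△MDT]

∠KTM = 38°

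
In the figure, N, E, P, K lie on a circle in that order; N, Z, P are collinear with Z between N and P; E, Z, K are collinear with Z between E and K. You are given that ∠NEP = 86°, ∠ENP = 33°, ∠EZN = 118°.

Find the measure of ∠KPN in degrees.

∠KPN = 29°

1. ∠EKP = 33°  [same arc EP]
2. ∠KZP = 118°  [vertical angles at Z]
3. ∠KPN = 29°  [△PZK]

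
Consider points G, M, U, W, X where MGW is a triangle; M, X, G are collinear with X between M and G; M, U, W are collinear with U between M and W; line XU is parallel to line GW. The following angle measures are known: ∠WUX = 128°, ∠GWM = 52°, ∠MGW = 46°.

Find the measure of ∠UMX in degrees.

∠UMX = 82°

1. ∠MUX = 52°  [linear pair at U on MW]
2. ∠MXU = 46°  [XU∥GW, corresponding at X]
3. ∠UMX = 82°  [△MXU]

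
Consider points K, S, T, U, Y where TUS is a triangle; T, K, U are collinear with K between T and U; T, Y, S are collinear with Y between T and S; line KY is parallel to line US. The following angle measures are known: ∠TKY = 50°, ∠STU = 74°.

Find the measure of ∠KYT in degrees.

∠KYT = 56°

1. ∠SUT = 50°  [KY∥US, corresponding at K]
2. ∠TSU = 56°  [△TUS]
3. ∠KYT = 56°  [KY∥US, corresponding at Y]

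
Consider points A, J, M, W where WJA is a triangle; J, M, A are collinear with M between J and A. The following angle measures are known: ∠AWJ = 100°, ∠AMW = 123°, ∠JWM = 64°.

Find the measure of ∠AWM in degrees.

1. ∠JMW = 57°  [linear pair at M on JA]
2. ∠MJW = 59°  [△WJM]
3. ∠AJW = 59°  [M on ray JA]
4. ∠JAW = 21°  [△WJA]
5. ∠MAW = 21°  [M on ray AJ]
6. ∠AWM = 36°  [△WMA]

∠AWM = 36°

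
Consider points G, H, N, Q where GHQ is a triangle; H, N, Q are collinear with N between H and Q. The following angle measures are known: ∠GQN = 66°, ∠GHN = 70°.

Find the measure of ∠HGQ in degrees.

1. ∠GQH = 66°  [N on ray QH]
2. ∠GHQ = 70°  [N on ray HQ]
3. ∠HGQ = 44°  [△GHQ]

∠HGQ = 44°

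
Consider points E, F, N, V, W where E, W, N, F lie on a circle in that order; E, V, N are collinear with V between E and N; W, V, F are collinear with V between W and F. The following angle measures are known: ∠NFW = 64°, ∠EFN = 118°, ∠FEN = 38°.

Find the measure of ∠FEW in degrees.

∠FEW = 102°

1. ∠NEW = 64°  [same arc WN]
2. ∠EWN = 62°  [cyclic EWNF, opposite ∠W+∠F]
3. ∠ENF = 24°  [△ENF]
4. ∠ENW = 54°  [△EWN]
5. ∠EWF = 24°  [same arc EF]
6. ∠EFW = 54°  [same arc EW]
7. ∠FEW = 102°  [△EWF]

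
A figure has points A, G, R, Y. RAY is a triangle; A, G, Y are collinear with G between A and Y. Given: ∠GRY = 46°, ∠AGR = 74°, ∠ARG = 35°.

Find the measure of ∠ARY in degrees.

∠ARY = 81°

1. ∠GAR = 71°  [△RAG]
2. ∠RGY = 106°  [linear pair at G on AY]
3. ∠RAY = 71°  [G on ray AY]
4. ∠GYR = 28°  [△RGY]
5. ∠AYR = 28°  [G on ray YA]
6. ∠ARY = 81°  [△RAY]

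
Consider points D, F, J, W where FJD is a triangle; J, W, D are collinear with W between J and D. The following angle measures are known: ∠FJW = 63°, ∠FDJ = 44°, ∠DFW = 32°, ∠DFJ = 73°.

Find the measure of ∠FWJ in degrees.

∠FWJ = 76°

1. ∠FDW = 44°  [W on ray DJ]
2. ∠DWF = 104°  [△FWD]
3. ∠FWJ = 76°  [linear pair at W on JD]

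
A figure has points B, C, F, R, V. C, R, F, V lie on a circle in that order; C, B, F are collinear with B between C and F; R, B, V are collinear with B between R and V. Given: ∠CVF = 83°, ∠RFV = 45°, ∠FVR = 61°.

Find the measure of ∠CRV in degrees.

1. ∠CRF = 97°  [cyclic CRFV, opposite ∠R+∠V]
2. ∠RCV = 135°  [cyclic CRFV, opposite ∠C+∠F]
3. ∠FCR = 61°  [same arc RF]
4. ∠CFR = 22°  [△CRF]
5. ∠CVR = 22°  [same arc CR]
6. ∠CRV = 23°  [△CRV]

∠CRV = 23°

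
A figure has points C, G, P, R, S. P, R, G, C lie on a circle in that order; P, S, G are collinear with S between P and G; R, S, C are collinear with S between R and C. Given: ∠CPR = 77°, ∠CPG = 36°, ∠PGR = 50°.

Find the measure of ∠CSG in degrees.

1. ∠PCR = 50°  [same arc PR]
2. ∠CSP = 94°  [△PSC]
3. ∠CSG = 86°  [linear pair at S on PG]

∠CSG = 86°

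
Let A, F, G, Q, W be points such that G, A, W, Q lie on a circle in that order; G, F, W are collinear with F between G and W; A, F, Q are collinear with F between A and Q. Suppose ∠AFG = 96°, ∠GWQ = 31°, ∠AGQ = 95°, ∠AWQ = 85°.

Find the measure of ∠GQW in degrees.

1. ∠QFW = 96°  [vertical angles at F]
2. ∠GAQ = 31°  [same arc GQ]
3. ∠AQG = 54°  [△GAQ]
4. ∠GFQ = 84°  [linear pair at F on GW]
5. ∠QGW = 42°  [△GFQ]
6. ∠GQW = 107°  [△GWQ]

∠GQW = 107°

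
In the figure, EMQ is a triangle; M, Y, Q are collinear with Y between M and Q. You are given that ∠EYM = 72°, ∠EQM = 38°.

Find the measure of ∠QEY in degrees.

1. ∠EYQ = 108°  [linear pair at Y on MQ]
2. ∠EQY = 38°  [Y on ray QM]
3. ∠QEY = 34°  [△EYQ]

∠QEY = 34°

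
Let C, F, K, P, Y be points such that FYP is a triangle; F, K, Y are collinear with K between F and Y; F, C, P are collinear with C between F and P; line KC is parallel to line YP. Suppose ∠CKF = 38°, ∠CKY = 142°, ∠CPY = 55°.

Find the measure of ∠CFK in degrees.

∠CFK = 87°

1. ∠FYP = 38°  [KC∥YP, corresponding at K]
2. ∠FPY = 55°  [C on ray PF]
3. ∠PFY = 87°  [△FYP]
4. ∠CFK = 87°  [K on FY, C on FP]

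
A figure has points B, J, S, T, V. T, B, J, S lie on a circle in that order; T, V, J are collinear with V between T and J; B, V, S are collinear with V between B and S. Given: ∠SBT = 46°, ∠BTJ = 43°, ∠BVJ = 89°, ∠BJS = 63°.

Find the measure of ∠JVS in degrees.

1. ∠SJT = 46°  [same arc TS]
2. ∠BSJ = 43°  [same arc BJ]
3. ∠JVS = 91°  [△JVS]

∠JVS = 91°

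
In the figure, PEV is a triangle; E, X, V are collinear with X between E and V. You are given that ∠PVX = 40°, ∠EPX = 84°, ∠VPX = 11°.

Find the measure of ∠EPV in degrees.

∠EPV = 95°

1. ∠PXV = 129°  [△PXV]
2. ∠EVP = 40°  [X on ray VE]
3. ∠EXP = 51°  [linear pair at X on EV]
4. ∠PEX = 45°  [△PEX]
5. ∠PEV = 45°  [X on ray EV]
6. ∠EPV = 95°  [△PEV]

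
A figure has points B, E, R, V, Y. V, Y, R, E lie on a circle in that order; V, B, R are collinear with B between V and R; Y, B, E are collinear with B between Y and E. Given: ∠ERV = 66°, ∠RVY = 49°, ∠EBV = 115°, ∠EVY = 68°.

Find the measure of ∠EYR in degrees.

∠EYR = 19°

1. ∠REY = 49°  [same arc YR]
2. ∠ERY = 112°  [cyclic VYRE, opposite ∠V+∠R]
3. ∠EYR = 19°  [△YRE]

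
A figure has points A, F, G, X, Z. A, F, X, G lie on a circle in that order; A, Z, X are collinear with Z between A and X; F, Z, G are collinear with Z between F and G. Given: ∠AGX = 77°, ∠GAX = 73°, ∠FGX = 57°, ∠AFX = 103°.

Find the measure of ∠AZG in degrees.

∠AZG = 87°

1. ∠AXG = 30°  [△AXG]
2. ∠GZX = 93°  [△XZG]
3. ∠AZG = 87°  [linear pair at Z on AX]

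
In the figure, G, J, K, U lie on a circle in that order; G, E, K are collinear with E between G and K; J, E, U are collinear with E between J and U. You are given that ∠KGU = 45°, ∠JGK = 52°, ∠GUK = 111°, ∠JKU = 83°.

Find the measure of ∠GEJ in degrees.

1. ∠GKU = 24°  [△GKU]
2. ∠GJU = 24°  [same arc GU]
3. ∠GEJ = 104°  [△GEJ]

∠GEJ = 104°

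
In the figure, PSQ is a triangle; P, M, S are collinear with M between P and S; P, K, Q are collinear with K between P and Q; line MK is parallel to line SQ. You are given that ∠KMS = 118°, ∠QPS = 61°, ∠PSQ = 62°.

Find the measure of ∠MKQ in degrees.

1. ∠KMP = 62°  [linear pair at M on PS]
2. ∠KPM = 61°  [M on PS, K on PQ]
3. ∠MKP = 57°  [△PMK]
4. ∠MKQ = 123°  [linear pair at K on PQ]

∠MKQ = 123°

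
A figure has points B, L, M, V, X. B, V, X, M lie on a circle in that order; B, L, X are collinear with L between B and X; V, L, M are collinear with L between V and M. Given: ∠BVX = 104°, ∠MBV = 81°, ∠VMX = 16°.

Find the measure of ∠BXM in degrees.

∠BXM = 39°

1. ∠BMX = 76°  [cyclic BVXM, opposite ∠V+∠M]
2. ∠MXV = 99°  [cyclic BVXM, opposite ∠B+∠X]
3. ∠MVX = 65°  [△VXM]
4. ∠MBX = 65°  [same arc XM]
5. ∠BXM = 39°  [△BXM]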